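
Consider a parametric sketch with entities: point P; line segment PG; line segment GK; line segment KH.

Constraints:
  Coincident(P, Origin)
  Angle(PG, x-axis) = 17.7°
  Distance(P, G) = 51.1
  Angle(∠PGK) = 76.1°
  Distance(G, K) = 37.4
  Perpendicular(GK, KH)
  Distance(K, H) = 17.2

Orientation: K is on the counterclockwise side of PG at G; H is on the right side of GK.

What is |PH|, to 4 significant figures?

71.37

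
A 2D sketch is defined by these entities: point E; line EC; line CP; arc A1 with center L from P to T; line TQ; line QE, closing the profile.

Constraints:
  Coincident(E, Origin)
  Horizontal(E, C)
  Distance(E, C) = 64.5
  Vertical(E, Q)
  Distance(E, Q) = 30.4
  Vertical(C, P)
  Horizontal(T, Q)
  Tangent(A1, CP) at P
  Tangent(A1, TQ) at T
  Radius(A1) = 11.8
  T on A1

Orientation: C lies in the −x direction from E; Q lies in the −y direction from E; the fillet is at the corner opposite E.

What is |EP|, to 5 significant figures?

67.128

E is at the origin; EC is horizontal with |EC| = 64.5 and C on the −x side, so C = (-64.500, 0.0000). E and Q share the same x with |EQ| = 30.4 and Q on the −y side, so Q = (0.0000, -30.400). The virtual corner opposite E is at (-64.500, -30.400). The tangent condition forces LP to be normal to CP and A1 meets TQ tangentially, so LT is at right angles to TQ, with radius 11.8, so the center L sits 11.8 in from both sides at L = (-52.700, -18.600). That places the tangent points at P = (-64.500, -18.600) on CP and T = (-52.700, -30.400) on TQ. Then |EP| = |P − E| = 67.128.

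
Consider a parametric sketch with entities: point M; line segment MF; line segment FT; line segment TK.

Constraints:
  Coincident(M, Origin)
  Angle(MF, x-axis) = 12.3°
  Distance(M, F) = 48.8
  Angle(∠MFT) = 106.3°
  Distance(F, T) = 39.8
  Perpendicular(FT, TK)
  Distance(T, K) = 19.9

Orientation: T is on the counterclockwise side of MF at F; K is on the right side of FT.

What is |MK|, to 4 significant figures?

85.53

M is at the origin; MF runs at 12.3° with length 48.8, so F = 48.8·(cos 12.3°, sin 12.3°) = (47.68, 10.40). ∠MFT = 106.3°, so FT runs at 12.3° + (180° − 106.3°) = 86.00° from the x-axis; with |FT| = 39.8, T = F + 39.8·(cos 86.00°, sin 86.00°) = (50.46, 50.10). FT is perpendicular to TK; with |TK| = 19.9 on the right of FT, K = T + 19.9·(0.9976, -0.06976) = (70.31, 48.71). Then |MK| = |K − M| = 85.53.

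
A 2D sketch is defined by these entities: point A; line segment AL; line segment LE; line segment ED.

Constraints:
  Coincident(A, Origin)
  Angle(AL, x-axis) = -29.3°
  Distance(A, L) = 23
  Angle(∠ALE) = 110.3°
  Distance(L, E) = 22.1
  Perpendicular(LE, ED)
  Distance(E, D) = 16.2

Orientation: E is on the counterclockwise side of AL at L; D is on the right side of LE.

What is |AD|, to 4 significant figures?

48.29

A is at the origin; AL runs at -29.3° with length 23.0, so L = 23.0·(cos -29.3°, sin -29.3°) = (20.06, -11.26). ∠ALE = 110.3°, so LE runs at -29.3° + (180° − 110.3°) = 40.40° from the x-axis; with |LE| = 22.1, E = L + 22.1·(cos 40.40°, sin 40.40°) = (36.89, 3.068). The perpendicularity gives ED at right angles to LE; with |ED| = 16.2 on the right of LE, D = E + 16.2·(0.6481, -0.7615) = (47.39, -9.269). Then |AD| = |D − A| = 48.29.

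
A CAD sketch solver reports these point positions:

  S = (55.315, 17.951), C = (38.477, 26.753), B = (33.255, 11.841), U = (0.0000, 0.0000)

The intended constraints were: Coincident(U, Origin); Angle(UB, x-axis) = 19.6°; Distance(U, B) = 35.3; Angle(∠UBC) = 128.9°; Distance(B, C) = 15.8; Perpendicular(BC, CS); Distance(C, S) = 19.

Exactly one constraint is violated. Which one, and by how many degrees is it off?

Perpendicular(BC, CS) — off by 8.30°.

U = (0.00, 0.00) ✓; UB at 19.60° ✓; |UB| = 35.30 ✓; ∠UBC = 128.9° ✓; |BC| = 15.80 ✓; ∠(BC, CS) = 98.30° ✗; |CS| = 19.00 ✓.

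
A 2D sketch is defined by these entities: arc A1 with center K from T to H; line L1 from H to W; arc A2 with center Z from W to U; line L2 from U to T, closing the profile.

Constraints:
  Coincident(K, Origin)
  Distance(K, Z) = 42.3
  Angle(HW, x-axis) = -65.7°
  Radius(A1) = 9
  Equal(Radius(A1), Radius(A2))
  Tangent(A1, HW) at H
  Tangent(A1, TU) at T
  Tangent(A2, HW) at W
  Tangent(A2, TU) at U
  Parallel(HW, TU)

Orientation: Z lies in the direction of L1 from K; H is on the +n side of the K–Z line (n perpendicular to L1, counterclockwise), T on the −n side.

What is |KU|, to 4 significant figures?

43.25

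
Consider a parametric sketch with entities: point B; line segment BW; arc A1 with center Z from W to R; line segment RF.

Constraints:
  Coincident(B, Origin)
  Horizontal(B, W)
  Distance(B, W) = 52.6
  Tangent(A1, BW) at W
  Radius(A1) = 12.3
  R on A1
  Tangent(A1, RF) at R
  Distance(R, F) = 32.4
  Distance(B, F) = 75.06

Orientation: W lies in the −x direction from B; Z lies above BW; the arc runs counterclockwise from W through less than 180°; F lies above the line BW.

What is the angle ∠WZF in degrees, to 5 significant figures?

169.30°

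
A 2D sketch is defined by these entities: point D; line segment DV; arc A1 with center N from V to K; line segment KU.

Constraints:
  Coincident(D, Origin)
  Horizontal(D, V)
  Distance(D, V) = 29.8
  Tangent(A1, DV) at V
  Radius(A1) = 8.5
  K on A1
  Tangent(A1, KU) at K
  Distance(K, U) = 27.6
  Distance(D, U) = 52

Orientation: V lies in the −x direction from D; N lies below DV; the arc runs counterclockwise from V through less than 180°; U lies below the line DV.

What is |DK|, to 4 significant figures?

39.31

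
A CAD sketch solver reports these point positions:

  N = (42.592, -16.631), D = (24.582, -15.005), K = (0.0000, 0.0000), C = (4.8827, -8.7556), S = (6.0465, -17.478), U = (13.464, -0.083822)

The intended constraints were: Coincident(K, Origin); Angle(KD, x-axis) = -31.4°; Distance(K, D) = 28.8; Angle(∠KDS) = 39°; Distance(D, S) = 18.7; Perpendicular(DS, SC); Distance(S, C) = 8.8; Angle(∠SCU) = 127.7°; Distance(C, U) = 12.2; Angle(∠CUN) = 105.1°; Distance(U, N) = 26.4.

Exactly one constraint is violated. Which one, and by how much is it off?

Distance(U, N) = 26.4 — off by 7.10.

K = (0.00, 0.00) ✓; KD at -31.40° ✓; |KD| = 28.80 ✓; ∠KDS = 39.00° ✓; |DS| = 18.70 ✓; ∠(DS, SC) = 90.00° ✓; |SC| = 8.800 ✓; ∠SCU = 127.7° ✓; |CU| = 12.20 ✓; ∠CUN = 105.1° ✓; |UN| = 33.50 ✗.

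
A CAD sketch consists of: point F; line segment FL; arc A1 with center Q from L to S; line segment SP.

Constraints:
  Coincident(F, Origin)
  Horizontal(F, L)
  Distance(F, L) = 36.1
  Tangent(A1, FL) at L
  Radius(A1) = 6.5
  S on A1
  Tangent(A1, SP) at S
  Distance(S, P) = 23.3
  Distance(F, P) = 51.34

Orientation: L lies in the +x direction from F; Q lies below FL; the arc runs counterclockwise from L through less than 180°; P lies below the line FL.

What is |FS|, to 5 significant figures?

31.893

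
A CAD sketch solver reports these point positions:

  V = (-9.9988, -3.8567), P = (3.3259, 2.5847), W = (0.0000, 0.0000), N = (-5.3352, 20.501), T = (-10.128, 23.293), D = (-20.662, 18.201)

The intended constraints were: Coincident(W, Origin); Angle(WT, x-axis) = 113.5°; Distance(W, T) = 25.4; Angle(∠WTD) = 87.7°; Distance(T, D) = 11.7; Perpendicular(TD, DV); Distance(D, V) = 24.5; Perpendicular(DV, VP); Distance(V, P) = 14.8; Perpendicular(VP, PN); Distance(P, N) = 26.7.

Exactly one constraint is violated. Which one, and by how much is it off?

Distance(P, N) = 26.7 — off by 6.80.

W = (0.00, 0.00) ✓; WT at 113.5° ✓; |WT| = 25.40 ✓; ∠WTD = 87.70° ✓; |TD| = 11.70 ✓; ∠(TD, DV) = 90.00° ✓; |DV| = 24.50 ✓; ∠(DV, VP) = 90.00° ✓; |VP| = 14.80 ✓; ∠(VP, PN) = 90.00° ✓; |PN| = 19.90 ✗.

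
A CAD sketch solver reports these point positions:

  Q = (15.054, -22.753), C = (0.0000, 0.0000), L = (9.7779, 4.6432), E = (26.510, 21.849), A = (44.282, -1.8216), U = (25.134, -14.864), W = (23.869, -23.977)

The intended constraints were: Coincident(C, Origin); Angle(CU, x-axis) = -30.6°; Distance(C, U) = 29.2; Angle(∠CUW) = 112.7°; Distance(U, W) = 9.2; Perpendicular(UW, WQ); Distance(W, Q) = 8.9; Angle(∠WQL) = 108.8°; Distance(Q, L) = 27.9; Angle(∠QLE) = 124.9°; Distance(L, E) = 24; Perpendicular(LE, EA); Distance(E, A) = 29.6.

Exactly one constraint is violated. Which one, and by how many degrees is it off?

Perpendicular(LE, EA) — off by 8.90°.

C = (0.00, 0.00) ✓; CU at -30.60° ✓; |CU| = 29.20 ✓; ∠CUW = 112.7° ✓; |UW| = 9.200 ✓; ∠(UW, WQ) = 90.00° ✓; |WQ| = 8.900 ✓; ∠WQL = 108.8° ✓; |QL| = 27.90 ✓; ∠QLE = 124.9° ✓; |LE| = 24.00 ✓; ∠(LE, EA) = 98.90° ✗; |EA| = 29.60 ✓.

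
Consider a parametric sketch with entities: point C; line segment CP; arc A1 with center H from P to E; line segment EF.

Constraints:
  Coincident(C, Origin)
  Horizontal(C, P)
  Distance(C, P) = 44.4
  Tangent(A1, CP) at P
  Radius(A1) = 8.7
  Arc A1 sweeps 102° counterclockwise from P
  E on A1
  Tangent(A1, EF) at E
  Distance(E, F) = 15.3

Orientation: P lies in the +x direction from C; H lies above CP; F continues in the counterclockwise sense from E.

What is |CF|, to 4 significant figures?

55.87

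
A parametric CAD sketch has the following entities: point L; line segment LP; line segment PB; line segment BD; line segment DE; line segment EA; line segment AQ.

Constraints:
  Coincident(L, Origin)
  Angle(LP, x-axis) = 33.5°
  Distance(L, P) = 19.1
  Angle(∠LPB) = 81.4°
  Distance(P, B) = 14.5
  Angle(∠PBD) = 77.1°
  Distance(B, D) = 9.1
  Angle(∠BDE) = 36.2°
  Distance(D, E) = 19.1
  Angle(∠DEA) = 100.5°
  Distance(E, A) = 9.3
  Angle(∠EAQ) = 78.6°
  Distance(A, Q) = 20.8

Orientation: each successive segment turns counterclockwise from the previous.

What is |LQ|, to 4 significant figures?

22.27

∠DEA = 100.5° gives EA at 98.30° from the x-axis; with |EA| = 9.3, A = (17.72, 29.20). ∠EAQ = 78.6° gives AQ at -160.3° from the x-axis; with |AQ| = 20.8, Q = (-1.858, 22.19). Then |LQ| = |Q − L| = 22.27.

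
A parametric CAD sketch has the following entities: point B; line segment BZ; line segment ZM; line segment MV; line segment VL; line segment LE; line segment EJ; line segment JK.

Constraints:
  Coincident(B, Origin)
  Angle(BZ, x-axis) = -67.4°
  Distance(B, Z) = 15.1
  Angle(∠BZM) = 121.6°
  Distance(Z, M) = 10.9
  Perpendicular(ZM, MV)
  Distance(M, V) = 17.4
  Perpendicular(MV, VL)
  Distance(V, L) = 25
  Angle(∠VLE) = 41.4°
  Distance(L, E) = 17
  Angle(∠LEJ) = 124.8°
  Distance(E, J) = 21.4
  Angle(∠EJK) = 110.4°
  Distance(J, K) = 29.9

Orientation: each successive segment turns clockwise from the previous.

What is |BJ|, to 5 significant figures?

27.393

B is at the origin; BZ runs at -67.4° with length 15.1, so Z = (5.8029, -13.940). ∠BZM = 121.6° gives ZM at -125.80° from the x-axis; with |ZM| = 10.9, M = (-0.57318, -22.781). The perpendicularity gives MV at right angles to ZM, so MV runs at 144.20°; with |MV| = 17.4, V = (-14.686, -12.603). MV ⟂ VL, so VL runs at 54.200°; with |VL| = 25.0, L = (-0.061748, 7.6738). ∠VLE = 41.4° gives LE at -84.400° from the x-axis; with |LE| = 17.0, E = (1.5972, -9.2451). ∠LEJ = 124.8° gives EJ at -139.60° from the x-axis; with |EJ| = 21.4, J = (-14.700, -23.115). Then |BJ| = |J − B| = 27.393.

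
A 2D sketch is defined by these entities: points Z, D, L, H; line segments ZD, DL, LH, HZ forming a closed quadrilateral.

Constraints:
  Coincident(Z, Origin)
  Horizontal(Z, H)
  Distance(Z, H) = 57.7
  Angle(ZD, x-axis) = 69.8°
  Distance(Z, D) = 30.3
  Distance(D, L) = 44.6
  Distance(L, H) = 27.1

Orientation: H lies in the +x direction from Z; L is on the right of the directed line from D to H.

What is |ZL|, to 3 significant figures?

34.2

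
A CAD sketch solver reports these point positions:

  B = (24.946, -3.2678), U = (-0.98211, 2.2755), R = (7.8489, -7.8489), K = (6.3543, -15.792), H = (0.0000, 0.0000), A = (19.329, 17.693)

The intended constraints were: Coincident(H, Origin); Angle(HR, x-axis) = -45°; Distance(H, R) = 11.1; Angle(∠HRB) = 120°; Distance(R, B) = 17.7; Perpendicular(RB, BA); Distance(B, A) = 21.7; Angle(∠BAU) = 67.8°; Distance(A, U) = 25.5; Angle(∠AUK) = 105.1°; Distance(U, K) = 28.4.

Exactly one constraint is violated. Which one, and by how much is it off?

Distance(U, K) = 28.4 — off by 8.90.

H = (0.00, 0.00) ✓; HR at -45.00° ✓; |HR| = 11.10 ✓; ∠HRB = 120.0° ✓; |RB| = 17.70 ✓; ∠(RB, BA) = 90.00° ✓; |BA| = 21.70 ✓; ∠BAU = 67.80° ✓; |AU| = 25.50 ✓; ∠AUK = 105.1° ✓; |UK| = 19.50 ✗.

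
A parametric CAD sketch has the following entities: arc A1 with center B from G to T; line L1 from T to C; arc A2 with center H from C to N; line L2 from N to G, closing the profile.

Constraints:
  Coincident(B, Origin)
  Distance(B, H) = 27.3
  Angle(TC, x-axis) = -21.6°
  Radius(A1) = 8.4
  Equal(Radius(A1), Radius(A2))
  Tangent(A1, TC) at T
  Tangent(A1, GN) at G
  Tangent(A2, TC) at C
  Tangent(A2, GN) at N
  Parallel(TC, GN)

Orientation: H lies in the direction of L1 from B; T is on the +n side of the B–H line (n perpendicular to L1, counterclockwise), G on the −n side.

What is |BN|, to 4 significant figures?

28.56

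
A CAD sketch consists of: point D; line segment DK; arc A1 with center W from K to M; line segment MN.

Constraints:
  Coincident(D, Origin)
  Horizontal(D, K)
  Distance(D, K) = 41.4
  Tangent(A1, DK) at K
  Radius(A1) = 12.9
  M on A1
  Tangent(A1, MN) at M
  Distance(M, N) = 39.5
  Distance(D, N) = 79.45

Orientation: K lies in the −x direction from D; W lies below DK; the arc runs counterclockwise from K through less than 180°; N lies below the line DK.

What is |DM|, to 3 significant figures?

54.9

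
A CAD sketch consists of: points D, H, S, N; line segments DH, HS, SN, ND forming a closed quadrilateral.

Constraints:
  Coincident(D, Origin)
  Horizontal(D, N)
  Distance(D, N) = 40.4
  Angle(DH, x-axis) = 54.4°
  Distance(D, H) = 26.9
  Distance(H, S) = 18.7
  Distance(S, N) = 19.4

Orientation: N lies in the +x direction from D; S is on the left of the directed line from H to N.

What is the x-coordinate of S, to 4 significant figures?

34.02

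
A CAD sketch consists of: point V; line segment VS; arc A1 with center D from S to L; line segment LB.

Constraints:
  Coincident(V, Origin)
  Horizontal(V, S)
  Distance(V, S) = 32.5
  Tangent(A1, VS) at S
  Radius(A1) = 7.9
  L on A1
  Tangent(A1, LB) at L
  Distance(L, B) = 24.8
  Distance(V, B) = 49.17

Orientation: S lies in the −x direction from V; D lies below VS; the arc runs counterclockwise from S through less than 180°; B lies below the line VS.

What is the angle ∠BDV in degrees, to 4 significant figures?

110.9°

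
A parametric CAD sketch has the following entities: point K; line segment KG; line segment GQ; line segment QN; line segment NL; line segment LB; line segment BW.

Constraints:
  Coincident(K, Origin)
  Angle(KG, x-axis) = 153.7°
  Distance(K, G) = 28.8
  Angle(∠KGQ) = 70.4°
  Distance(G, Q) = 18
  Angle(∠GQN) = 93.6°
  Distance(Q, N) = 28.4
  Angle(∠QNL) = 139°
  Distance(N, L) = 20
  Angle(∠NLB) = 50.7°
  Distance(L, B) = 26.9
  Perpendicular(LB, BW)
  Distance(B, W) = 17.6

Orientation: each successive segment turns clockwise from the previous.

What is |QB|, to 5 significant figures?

24.493

K is at the origin; KG runs at 153.7° with length 28.8, so G = (-25.819, 12.760). ∠KGQ = 70.4° gives GQ at 44.100° from the x-axis; with |GQ| = 18.0, Q = (-12.893, 25.287). ∠GQN = 93.6° gives QN at -42.300° from the x-axis; with |QN| = 28.4, N = (8.1130, 6.1733). ∠QNL = 139.0° gives NL at -83.300° from the x-axis; with |NL| = 20.0, L = (10.446, -13.690). ∠NLB = 50.7° gives LB at 147.40° from the x-axis; with |LB| = 26.9, B = (-12.216, 0.80285). Then |QB| = |B − Q| = 24.493.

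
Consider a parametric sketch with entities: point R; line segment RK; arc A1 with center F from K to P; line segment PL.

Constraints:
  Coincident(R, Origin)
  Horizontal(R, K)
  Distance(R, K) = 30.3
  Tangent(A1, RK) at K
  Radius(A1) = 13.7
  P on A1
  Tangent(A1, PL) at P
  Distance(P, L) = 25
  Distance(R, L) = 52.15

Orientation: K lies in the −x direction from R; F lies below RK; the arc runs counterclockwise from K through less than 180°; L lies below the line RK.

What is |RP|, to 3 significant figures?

46.9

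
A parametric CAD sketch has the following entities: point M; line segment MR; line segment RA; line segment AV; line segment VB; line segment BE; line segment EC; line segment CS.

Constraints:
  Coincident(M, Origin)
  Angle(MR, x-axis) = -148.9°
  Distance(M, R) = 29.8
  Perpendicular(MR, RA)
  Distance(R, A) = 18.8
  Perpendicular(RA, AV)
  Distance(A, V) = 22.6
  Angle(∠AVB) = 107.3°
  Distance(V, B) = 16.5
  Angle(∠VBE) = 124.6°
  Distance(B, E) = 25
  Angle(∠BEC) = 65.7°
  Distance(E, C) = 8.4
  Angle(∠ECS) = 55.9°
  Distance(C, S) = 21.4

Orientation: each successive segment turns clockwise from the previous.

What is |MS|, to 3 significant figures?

11.6

∠BEC = 65.7° gives EC at 149° from the x-axis; with |EC| = 8.4, C = (-13.8, -19.0). ∠ECS = 55.9° gives CS at 24.6° from the x-axis; with |CS| = 21.4, S = (5.70, -10.1). Then |MS| = |S − M| = 11.6.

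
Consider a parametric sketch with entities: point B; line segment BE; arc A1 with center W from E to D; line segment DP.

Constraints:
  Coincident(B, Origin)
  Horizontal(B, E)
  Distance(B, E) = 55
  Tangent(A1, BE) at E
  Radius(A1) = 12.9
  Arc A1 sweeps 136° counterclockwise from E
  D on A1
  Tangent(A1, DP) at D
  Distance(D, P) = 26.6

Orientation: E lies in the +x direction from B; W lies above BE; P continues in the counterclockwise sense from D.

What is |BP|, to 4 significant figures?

60.52

B is at the origin; BE is horizontal with |BE| = 55.0 and E on the +x side, so E = (55.00, 0.000). A1 meets BE tangentially, so WE is at right angles to BE, so W = E + (0, 12.9) = (55.00, 12.90). On A1, E sits at bearing -90° from W; a 136° counterclockwise sweep puts D at bearing 46°, so D = W + 12.9·(cos 46°, sin 46°) = (63.96, 22.18). A1 meets DP tangentially, so WD is at right angles to DP, so DP runs along (−sin 46°, cos 46°); with |DP| = 26.6, P = (44.83, 40.66). Then |BP| = |P − B| = 60.52.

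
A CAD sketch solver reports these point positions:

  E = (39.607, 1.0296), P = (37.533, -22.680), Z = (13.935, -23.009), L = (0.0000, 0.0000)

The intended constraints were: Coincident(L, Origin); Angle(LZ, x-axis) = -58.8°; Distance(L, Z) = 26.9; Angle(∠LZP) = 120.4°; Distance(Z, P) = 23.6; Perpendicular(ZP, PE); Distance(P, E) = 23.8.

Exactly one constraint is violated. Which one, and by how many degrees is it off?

Perpendicular(ZP, PE) — off by 5.80°.

L = (0.00, 0.00) ✓; LZ at -58.80° ✓; |LZ| = 26.90 ✓; ∠LZP = 120.4° ✓; |ZP| = 23.60 ✓; ∠(ZP, PE) = 84.20° ✗; |PE| = 23.80 ✓.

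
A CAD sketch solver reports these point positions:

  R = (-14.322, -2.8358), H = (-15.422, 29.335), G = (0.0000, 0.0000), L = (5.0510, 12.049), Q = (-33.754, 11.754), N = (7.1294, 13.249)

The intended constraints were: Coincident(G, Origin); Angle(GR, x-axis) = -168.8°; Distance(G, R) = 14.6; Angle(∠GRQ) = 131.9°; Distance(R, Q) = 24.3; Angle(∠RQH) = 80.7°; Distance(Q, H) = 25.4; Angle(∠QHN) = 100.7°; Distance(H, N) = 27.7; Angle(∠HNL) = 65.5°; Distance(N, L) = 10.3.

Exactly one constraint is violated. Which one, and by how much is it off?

Distance(N, L) = 10.3 — off by 7.90.

G = (0.00, 0.00) ✓; GR at -168.8° ✓; |GR| = 14.60 ✓; ∠GRQ = 131.9° ✓; |RQ| = 24.30 ✓; ∠RQH = 80.70° ✓; |QH| = 25.40 ✓; ∠QHN = 100.7° ✓; |HN| = 27.70 ✓; ∠HNL = 65.50° ✓; |NL| = 2.400 ✗.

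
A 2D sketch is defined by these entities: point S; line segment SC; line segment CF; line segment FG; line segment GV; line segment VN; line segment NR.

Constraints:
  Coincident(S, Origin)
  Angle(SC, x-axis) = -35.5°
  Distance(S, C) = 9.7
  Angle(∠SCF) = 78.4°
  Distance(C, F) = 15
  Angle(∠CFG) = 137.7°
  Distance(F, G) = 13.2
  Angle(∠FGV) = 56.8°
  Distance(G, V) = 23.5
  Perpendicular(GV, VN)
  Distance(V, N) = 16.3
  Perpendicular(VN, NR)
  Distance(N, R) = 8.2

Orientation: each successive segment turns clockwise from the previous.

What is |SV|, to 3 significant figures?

5.27

S is at the origin; SC runs at -35.5° with length 9.7, so C = (7.90, -5.63). ∠SCF = 78.4° gives CF at -137° from the x-axis; with |CF| = 15.0, F = (-3.09, -15.8). ∠CFG = 137.7° gives FG at -179° from the x-axis; with |FG| = 13.2, G = (-16.3, -16.0). ∠FGV = 56.8° gives GV at 57.4° from the x-axis; with |GV| = 23.5, V = (-3.63, 3.82). Then |SV| = |V − S| = 5.27.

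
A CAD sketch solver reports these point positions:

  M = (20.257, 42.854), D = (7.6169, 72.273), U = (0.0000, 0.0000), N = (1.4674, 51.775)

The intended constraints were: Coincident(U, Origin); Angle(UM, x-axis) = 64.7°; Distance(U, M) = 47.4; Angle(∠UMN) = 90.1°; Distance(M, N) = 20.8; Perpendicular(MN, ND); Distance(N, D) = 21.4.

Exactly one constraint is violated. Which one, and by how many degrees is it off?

Perpendicular(MN, ND) — off by 8.70°.

U = (0.00, 0.00) ✓; UM at 64.70° ✓; |UM| = 47.40 ✓; ∠UMN = 90.10° ✓; |MN| = 20.80 ✓; ∠(MN, ND) = 81.30° ✗; |ND| = 21.40 ✓.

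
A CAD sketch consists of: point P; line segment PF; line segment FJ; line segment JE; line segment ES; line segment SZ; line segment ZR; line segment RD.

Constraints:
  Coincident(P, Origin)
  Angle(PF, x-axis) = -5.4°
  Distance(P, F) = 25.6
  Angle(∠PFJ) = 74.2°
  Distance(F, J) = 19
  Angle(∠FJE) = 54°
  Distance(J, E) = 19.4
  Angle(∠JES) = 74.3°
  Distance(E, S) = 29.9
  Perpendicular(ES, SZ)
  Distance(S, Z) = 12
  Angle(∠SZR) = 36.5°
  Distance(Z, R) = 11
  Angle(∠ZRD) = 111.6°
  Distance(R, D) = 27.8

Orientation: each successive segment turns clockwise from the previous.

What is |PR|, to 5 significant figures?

31.359

P is at the origin; PF runs at -5.4° with length 25.6, so F = (25.486, -2.4092). ∠PFJ = 74.2° gives FJ at -111.20° from the x-axis; with |FJ| = 19.0, J = (18.616, -20.123). ∠FJE = 54.0° gives JE at 122.80° from the x-axis; with |JE| = 19.4, E = (8.1064, -3.8163). ∠JES = 74.3° gives ES at 17.100° from the x-axis; with |ES| = 29.9, S = (36.685, 4.9755). ES is perpendicular to SZ, so SZ runs at -72.900°; with |SZ| = 12.0, Z = (40.213, -6.4940). ∠SZR = 36.5° gives ZR at 143.60° from the x-axis; with |ZR| = 11.0, R = (31.359, 0.033564). Then |PR| = |R − P| = 31.359.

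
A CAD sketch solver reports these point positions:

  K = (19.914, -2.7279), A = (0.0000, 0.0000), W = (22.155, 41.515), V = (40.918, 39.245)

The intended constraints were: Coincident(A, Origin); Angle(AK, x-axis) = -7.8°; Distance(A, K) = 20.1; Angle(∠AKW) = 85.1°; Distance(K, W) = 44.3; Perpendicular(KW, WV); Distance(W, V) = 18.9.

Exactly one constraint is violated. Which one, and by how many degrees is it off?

Perpendicular(KW, WV) — off by 4.00°.

A = (0.00, 0.00) ✓; AK at -7.800° ✓; |AK| = 20.10 ✓; ∠AKW = 85.10° ✓; |KW| = 44.30 ✓; ∠(KW, WV) = 94.00° ✗; |WV| = 18.90 ✓.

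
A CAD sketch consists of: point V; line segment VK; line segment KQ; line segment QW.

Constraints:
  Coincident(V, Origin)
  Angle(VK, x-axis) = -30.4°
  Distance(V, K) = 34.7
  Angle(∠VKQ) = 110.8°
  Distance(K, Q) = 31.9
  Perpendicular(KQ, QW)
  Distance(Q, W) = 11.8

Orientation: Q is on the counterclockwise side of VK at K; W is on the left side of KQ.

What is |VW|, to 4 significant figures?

48.80

V is at the origin; VK runs at -30.4° with length 34.7, so K = 34.7·(cos -30.4°, sin -30.4°) = (29.93, -17.56). ∠VKQ = 110.8°, so KQ runs at -30.4° + (180° − 110.8°) = 38.80° from the x-axis; with |KQ| = 31.9, Q = K + 31.9·(cos 38.80°, sin 38.80°) = (54.79, 2.429). KQ is perpendicular to QW; with |QW| = 11.8 on the left of KQ, W = Q + 11.8·(-0.6266, 0.7793) = (47.40, 11.63). Then |VW| = |W − V| = 48.80.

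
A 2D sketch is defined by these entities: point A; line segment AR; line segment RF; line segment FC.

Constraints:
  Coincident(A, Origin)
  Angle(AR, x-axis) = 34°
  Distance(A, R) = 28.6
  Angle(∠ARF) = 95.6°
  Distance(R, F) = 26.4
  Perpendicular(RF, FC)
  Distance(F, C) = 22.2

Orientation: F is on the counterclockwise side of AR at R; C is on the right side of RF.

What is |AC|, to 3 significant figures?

58.5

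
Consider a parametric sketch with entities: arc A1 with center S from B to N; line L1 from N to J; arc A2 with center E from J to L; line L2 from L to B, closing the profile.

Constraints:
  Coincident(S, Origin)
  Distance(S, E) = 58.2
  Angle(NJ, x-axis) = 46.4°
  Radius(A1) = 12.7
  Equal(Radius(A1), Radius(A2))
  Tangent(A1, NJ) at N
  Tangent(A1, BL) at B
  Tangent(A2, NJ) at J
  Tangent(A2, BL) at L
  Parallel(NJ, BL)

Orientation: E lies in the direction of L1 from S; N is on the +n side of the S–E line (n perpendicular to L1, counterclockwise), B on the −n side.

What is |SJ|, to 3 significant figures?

59.6

Tangency of A1 to both parallel lines with radius 12.7 puts N and B at S ± 12.7·n: N = (-9.20, 8.76), B = (9.20, -8.76). Equal radii place J and L the same way about E: J = E + 12.7·n = (30.9, 50.9), L = E − 12.7·n = (49.3, 33.4). Then |SJ| = |J − S| = 59.6.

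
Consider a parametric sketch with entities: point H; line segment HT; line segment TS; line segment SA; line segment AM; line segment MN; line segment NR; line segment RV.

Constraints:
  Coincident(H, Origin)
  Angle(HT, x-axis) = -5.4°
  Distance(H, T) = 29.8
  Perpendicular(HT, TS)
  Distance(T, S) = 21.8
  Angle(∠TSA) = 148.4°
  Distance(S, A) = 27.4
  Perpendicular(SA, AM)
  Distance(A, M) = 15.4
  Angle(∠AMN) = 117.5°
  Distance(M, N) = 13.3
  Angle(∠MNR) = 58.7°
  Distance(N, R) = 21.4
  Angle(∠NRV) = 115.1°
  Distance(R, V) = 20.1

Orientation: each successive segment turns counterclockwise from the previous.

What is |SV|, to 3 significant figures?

36.4

H is at the origin; HT runs at -5.4° with length 29.8, so T = (29.7, -2.80). The perpendicularity gives TS at right angles to HT, so TS runs at 84.6°; with |TS| = 21.8, S = (31.7, 18.9). ∠TSA = 148.4° gives SA at 116° from the x-axis; with |SA| = 27.4, A = (19.6, 43.5). SA is perpendicular to AM, so AM runs at -154°; with |AM| = 15.4, M = (5.80, 36.7). ∠AMN = 117.5° gives MN at -91.3° from the x-axis; with |MN| = 13.3, N = (5.50, 23.4). ∠MNR = 58.7° gives NR at 30.0° from the x-axis; with |NR| = 21.4, R = (24.0, 34.1). ∠NRV = 115.1° gives RV at 94.9° from the x-axis; with |RV| = 20.1, V = (22.3, 54.1). Then |SV| = |V − S| = 36.4.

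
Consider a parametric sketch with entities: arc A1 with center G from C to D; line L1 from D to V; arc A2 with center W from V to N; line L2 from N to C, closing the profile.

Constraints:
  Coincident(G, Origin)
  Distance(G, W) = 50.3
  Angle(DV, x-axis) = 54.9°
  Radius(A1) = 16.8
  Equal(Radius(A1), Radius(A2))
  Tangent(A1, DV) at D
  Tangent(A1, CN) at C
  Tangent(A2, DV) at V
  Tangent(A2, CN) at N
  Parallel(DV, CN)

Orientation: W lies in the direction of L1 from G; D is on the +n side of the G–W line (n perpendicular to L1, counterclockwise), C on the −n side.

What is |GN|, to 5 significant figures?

53.031

The slot axis is L1's direction at 54.9°, so u = (cos 54.9°, sin 54.9°) = (0.57501, 0.81815) and n = (−sin 54.9°, cos 54.9°) = (-0.81815, 0.57501). G is at the origin and W lies 50.3 along u from G, so W = 50.3·u = (28.923, 41.153). Tangency of A1 to both parallel lines with radius 16.8 puts D and C at G ± 16.8·n: D = (-13.745, 9.6601), C = (13.745, -9.6601). Equal radii place V and N the same way about W: V = W + 16.8·n = (15.178, 50.813), N = W − 16.8·n = (42.668, 31.493). Then |GN| = |N − G| = 53.031.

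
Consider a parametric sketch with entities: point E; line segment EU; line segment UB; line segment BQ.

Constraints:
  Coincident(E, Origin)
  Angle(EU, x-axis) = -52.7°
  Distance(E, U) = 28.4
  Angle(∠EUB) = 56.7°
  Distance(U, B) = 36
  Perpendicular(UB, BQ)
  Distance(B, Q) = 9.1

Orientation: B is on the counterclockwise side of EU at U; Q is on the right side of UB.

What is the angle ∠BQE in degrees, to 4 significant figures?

31.86°

∠EUB = 56.7°, so UB runs at -52.7° + (180° − 56.7°) = 70.60° from the x-axis; with |UB| = 36.0, B = U + 36.0·(cos 70.60°, sin 70.60°) = (29.17, 11.36). The perpendicularity gives BQ at right angles to UB; with |BQ| = 9.1 on the right of UB, Q = B + 9.1·(0.9432, -0.3322) = (37.75, 8.342). Then cos ∠BQE = QB·QE / (|QB||QE|), giving 31.86°.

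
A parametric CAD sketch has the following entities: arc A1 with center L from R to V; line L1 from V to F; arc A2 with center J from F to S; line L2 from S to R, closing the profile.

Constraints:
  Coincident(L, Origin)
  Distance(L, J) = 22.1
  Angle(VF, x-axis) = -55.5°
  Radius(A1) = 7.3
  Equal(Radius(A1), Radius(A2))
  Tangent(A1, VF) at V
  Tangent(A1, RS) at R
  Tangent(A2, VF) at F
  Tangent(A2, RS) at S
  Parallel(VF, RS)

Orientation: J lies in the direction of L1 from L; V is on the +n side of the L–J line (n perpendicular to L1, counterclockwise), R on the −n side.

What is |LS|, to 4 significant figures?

23.27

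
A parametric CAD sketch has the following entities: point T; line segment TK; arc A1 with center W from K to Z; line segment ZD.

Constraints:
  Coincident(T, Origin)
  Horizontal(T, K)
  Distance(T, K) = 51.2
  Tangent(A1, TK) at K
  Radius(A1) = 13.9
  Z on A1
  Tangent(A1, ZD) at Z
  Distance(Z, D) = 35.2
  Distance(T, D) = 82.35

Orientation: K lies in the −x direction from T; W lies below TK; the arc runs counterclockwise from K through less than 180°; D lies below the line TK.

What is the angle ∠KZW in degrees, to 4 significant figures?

46.20°

Checks: |TK| = 51.20 ✓; |WZ| = 13.90 ✓; ∠(WZ, ZD) = 90.00° ✓; |ZD| = 35.20 ✓; |TD| = 82.35 ✓.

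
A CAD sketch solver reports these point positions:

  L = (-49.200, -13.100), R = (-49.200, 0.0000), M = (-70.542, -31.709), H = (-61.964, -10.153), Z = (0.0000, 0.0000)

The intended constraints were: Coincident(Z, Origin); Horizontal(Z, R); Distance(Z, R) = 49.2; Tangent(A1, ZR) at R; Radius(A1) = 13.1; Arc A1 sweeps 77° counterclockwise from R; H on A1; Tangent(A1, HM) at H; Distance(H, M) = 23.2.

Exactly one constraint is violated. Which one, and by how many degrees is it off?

Tangent(A1, HM) at H — off by 8.70°.

Z = (0.00, 0.00) ✓; Z.y = 0.00, R.y = 0.00 ✓; |ZR| = 49.20 ✓; ∠(LR, RZ) = 90.00° ✓; |LR| = 13.10 ✓; bearing(L→H) − bearing(L→R) = 77.00° ✓; |LH| = 13.10 ✓; ∠(LH, HM) = 98.70° ✗; |HM| = 23.20 ✓.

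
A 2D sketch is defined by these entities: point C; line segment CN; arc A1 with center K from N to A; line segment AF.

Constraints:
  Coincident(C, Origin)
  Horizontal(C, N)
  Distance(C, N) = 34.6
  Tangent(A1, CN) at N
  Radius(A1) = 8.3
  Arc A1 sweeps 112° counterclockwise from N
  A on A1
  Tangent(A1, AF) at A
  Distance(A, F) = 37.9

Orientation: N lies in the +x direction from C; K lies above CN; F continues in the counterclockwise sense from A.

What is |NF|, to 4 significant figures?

47.00

C is at the origin; C and N share the same y with |CN| = 34.6 and N on the +x side, so N = (34.60, 0.000). The tangent condition forces KN to be normal to CN, so K = N + (0, 8.3) = (34.60, 8.300). On A1, N sits at bearing -90° from K; a 112° counterclockwise sweep puts A at bearing 22°, so A = K + 8.3·(cos 22°, sin 22°) = (42.30, 11.41). The tangent condition forces KA to be normal to AF, so AF runs along (−sin 22°, cos 22°); with |AF| = 37.9, F = (28.10, 46.55). Then |NF| = |F − N| = 47.00.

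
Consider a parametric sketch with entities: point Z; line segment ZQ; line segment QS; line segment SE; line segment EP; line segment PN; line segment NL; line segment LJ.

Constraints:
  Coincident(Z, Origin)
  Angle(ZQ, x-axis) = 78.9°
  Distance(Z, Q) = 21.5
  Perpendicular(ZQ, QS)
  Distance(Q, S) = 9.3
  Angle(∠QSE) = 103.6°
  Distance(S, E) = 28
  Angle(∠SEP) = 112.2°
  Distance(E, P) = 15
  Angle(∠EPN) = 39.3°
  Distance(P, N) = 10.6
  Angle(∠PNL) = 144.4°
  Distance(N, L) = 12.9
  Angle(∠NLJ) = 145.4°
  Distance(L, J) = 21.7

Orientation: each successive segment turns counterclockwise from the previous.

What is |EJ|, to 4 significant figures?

24.96

∠PNL = 144.4° gives NL at 129.4° from the x-axis; with |NL| = 12.9, L = (-15.33, 7.043). ∠NLJ = 145.4° gives LJ at 164.0° from the x-axis; with |LJ| = 21.7, J = (-36.19, 13.02). Then |EJ| = |J − E| = 24.96.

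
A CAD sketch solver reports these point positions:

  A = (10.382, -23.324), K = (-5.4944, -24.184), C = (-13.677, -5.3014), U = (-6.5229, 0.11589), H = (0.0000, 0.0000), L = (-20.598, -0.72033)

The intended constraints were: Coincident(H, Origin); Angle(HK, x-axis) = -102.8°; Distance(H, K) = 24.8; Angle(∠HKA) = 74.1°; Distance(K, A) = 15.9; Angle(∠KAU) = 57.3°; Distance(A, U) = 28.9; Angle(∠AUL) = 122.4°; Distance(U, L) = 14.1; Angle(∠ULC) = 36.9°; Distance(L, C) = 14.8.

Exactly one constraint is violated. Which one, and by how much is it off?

Distance(L, C) = 14.8 — off by 6.50.

H = (0.00, 0.00) ✓; HK at -102.8° ✓; |HK| = 24.80 ✓; ∠HKA = 74.10° ✓; |KA| = 15.90 ✓; ∠KAU = 57.30° ✓; |AU| = 28.90 ✓; ∠AUL = 122.4° ✓; |UL| = 14.10 ✓; ∠ULC = 36.90° ✓; |LC| = 8.300 ✗.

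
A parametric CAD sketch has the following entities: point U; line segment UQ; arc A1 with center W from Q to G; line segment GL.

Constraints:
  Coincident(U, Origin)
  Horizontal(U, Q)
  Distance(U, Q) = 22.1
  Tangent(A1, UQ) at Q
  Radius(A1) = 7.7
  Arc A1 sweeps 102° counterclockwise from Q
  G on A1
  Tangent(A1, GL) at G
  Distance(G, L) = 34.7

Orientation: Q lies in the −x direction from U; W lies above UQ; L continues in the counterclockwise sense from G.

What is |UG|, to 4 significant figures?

17.28

U is at the origin; UQ is horizontal with |UQ| = 22.1 and Q on the −x side, so Q = (-22.10, 0.000). Since A1 is tangent to UQ there, WQ ⟂ UQ, so W = Q + (0, 7.7) = (-22.10, 7.700). On A1, Q sits at bearing -90° from W; a 102° counterclockwise sweep puts G at bearing 12°, so G = W + 7.7·(cos 12°, sin 12°) = (-14.57, 9.301). Then |UG| = |G − U| = 17.28.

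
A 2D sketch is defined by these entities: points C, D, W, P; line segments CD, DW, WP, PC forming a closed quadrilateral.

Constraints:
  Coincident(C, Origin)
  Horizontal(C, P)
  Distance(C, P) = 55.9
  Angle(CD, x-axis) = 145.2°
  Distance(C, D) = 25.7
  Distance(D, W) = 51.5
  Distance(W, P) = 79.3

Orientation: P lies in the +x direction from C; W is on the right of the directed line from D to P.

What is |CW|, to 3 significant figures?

39.2

Checks: |DW| = 51.50 ✓; |WP| = 79.30 ✓.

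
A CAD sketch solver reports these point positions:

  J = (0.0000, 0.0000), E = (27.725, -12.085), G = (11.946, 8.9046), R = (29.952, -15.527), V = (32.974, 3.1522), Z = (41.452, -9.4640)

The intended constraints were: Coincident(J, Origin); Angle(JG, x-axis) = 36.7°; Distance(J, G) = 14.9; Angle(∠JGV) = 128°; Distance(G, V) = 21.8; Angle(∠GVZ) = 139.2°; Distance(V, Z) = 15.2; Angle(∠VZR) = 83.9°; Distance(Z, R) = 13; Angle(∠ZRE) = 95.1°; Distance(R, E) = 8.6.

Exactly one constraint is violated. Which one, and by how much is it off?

Distance(R, E) = 8.6 — off by 4.50.

J = (0.00, 0.00) ✓; JG at 36.70° ✓; |JG| = 14.90 ✓; ∠JGV = 128.0° ✓; |GV| = 21.80 ✓; ∠GVZ = 139.2° ✓; |VZ| = 15.20 ✓; ∠VZR = 83.90° ✓; |ZR| = 13.00 ✓; ∠ZRE = 95.10° ✓; |RE| = 4.100 ✗.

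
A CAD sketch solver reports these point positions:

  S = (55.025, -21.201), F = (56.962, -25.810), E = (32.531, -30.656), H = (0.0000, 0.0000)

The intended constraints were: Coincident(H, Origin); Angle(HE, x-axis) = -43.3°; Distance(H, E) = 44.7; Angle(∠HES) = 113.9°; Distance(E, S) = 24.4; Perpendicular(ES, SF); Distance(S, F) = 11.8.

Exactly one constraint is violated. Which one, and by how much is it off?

Distance(S, F) = 11.8 — off by 6.80.

H = (0.00, 0.00) ✓; HE at -43.30° ✓; |HE| = 44.70 ✓; ∠HES = 113.9° ✓; |ES| = 24.40 ✓; ∠(ES, SF) = 90.00° ✓; |SF| = 4.999 ✗.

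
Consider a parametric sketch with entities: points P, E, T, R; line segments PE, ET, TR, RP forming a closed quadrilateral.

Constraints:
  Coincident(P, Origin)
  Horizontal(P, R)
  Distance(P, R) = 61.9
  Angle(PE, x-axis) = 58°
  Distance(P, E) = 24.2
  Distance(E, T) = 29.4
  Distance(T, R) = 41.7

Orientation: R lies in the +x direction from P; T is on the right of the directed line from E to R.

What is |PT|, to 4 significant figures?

22.31

P is at the origin; PR is horizontal with |PR| = 61.9 and R in +x, so R = (61.9, 0). PE runs at 58.0° with |PE| = 24.2, so E = (12.82, 20.52). T is determined by |ET| = 29.4 and |TR| = 41.7 together: it lies at the intersection of circle(E, 29.4) and circle(R, 41.7). With |ER| = 53.19, the foot of the radical line on ER is 18.38 from E and the perpendicular offset is √(29.4² − 18.38²) = 22.95. Taking the right-of-ER solution: T = (20.92, -7.739).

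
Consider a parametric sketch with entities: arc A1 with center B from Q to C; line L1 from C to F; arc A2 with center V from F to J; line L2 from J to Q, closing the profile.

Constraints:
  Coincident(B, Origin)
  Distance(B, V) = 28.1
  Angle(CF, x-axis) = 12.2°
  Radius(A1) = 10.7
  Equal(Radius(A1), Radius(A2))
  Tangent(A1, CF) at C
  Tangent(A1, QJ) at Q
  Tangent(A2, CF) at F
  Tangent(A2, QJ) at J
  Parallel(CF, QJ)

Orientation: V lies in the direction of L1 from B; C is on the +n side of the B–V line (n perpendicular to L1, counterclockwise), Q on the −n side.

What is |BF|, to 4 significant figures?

30.07

The slot axis is L1's direction at 12.2°, so u = (cos 12.2°, sin 12.2°) = (0.9774, 0.2113) and n = (−sin 12.2°, cos 12.2°) = (-0.2113, 0.9774). B is at the origin and V lies 28.1 along u from B, so V = 28.1·u = (27.47, 5.938). Tangency of A1 to both parallel lines with radius 10.7 puts C and Q at B ± 10.7·n: C = (-2.261, 10.46), Q = (2.261, -10.46). Equal radii place F and J the same way about V: F = V + 10.7·n = (25.20, 16.40), J = V − 10.7·n = (29.73, -4.520). Then |BF| = |F − B| = 30.07.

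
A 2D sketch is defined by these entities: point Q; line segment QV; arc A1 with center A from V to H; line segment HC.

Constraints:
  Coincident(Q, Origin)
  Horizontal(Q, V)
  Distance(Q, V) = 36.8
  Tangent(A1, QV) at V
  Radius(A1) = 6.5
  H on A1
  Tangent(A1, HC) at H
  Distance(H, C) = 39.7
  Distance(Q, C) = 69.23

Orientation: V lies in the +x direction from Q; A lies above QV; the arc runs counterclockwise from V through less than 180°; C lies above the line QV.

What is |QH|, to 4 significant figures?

43.26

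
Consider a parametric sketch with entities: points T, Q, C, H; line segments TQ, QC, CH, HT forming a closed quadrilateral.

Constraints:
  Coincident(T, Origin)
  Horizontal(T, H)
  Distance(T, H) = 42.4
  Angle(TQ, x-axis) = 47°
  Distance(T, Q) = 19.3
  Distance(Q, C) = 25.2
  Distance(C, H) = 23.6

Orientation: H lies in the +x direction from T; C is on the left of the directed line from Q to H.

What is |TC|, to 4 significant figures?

43.33

T is at the origin; T and H share the same y with |TH| = 42.4 and H in +x, so H = (42.4, 0). TQ runs at 47.0° with |TQ| = 19.3, so Q = (13.16, 14.12). C is determined by |QC| = 25.2 and |CH| = 23.6 together: it lies at the intersection of circle(Q, 25.2) and circle(H, 23.6). With |QH| = 32.47, the foot of the radical line on QH is 17.44 from Q and the perpendicular offset is √(25.2² − 17.44²) = 18.19. Taking the left-of-QH solution: C = (36.77, 22.92).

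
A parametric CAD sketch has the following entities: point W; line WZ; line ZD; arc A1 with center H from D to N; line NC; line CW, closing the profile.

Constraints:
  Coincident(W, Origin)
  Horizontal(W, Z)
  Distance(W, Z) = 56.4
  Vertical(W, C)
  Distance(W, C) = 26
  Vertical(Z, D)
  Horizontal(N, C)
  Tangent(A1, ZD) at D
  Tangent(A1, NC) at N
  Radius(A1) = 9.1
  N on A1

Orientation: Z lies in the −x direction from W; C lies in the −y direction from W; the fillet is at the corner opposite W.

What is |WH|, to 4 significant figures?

50.23

W and C share the same x with |WC| = 26.0 and C on the −y side, so C = (0.000, -26.00). The virtual corner opposite W is at (-56.40, -26.00). A1 meets ZD tangentially, so HD is at right angles to ZD and A1 meets NC tangentially, so HN is at right angles to NC, with radius 9.1, so the center H sits 9.1 in from both sides at H = (-47.30, -16.90). Then |WH| = |H − W| = 50.23.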